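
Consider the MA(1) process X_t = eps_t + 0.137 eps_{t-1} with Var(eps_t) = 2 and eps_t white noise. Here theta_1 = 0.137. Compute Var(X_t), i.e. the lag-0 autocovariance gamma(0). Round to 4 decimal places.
\gamma(0) = 2.0375

For an MA(q) process X_t = eps_t + sum_i theta_i eps_{t-i} with
Var(eps_t) = sigma^2, the variance is
  gamma(0) = sigma^2 * (1 + sum_i theta_i^2).
  sum_i theta_i^2 = (0.137)^2 = 0.018769.
  gamma(0) = 2 * (1 + 0.018769) = 2 * 1.018769 = 2.037538, which rounds to 2.0375.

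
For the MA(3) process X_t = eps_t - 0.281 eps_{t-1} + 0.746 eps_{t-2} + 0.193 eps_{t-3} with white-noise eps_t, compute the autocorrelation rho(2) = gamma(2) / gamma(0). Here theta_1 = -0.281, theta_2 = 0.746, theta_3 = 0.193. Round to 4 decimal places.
\rho(2) = 0.4136

For an MA(q) process with theta_0 = 1, the autocovariance is
  gamma(k) = sigma^2 * sum_{i=0..q-k} theta_i * theta_{i+k},
and rho(k) = gamma(k) / gamma(0). Sigma^2 cancels.
  numerator   = (1)*(0.746) + (-0.281)*(0.193) = 0.691767.
  denominator = (1)^2 + (-0.281)^2 + (0.746)^2 + (0.193)^2 = 1.672726.
  rho(2) = 0.691767 / 1.672726 = 0.4136.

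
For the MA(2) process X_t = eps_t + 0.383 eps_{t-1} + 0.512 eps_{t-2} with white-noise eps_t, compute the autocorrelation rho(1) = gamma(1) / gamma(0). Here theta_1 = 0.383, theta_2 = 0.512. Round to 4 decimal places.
\rho(1) = 0.4110

For an MA(q) process with theta_0 = 1, the autocovariance is
  gamma(k) = sigma^2 * sum_{i=0..q-k} theta_i * theta_{i+k},
and rho(k) = gamma(k) / gamma(0). Sigma^2 cancels.
  numerator   = (1)*(0.383) + (0.383)*(0.512) = 0.579096.
  denominator = (1)^2 + (0.383)^2 + (0.512)^2 = 1.408833.
  rho(1) = 0.579096 / 1.408833 = 0.4110.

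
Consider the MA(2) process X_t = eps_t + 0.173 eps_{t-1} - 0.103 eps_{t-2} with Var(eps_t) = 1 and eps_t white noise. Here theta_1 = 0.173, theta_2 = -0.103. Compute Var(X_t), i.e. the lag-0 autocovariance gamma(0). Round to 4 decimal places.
\gamma(0) = 1.0405

For an MA(q) process X_t = eps_t + sum_i theta_i eps_{t-i} with
Var(eps_t) = sigma^2, the variance is
  gamma(0) = sigma^2 * (1 + sum_i theta_i^2).
  sum_i theta_i^2 = (0.173)^2 + (-0.103)^2 = 0.029929 + 0.010609 = 0.040538.
  gamma(0) = 1 * (1 + 0.040538) = 1 * 1.040538 = 1.040538, which rounds to 1.0405.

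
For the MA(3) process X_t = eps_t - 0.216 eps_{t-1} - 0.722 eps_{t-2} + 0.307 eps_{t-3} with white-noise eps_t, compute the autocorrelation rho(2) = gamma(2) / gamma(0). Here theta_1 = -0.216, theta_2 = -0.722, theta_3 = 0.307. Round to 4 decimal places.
\rho(2) = -0.4743

For an MA(q) process with theta_0 = 1, the autocovariance is
  gamma(k) = sigma^2 * sum_{i=0..q-k} theta_i * theta_{i+k},
and rho(k) = gamma(k) / gamma(0). Sigma^2 cancels.
  numerator   = (1)*(-0.722) + (-0.216)*(0.307) = -0.788312.
  denominator = (1)^2 + (-0.216)^2 + (-0.722)^2 + (0.307)^2 = 1.662189.
  rho(2) = -0.788312 / 1.662189 = -0.4743.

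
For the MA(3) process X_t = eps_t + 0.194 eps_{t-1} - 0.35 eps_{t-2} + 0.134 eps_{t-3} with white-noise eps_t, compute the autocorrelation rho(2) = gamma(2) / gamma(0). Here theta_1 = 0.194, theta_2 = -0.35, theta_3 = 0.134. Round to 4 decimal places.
\rho(2) = -0.2750

For an MA(q) process with theta_0 = 1, the autocovariance is
  gamma(k) = sigma^2 * sum_{i=0..q-k} theta_i * theta_{i+k},
and rho(k) = gamma(k) / gamma(0). Sigma^2 cancels.
  numerator   = (1)*(-0.35) + (0.194)*(0.134) = -0.324004.
  denominator = (1)^2 + (0.194)^2 + (-0.35)^2 + (0.134)^2 = 1.178092.
  rho(2) = -0.324004 / 1.178092 = -0.2750.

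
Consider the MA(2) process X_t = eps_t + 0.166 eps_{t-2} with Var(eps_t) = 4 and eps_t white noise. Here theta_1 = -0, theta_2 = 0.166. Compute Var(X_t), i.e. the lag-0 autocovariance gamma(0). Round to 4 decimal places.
\gamma(0) = 4.1102

For an MA(q) process X_t = eps_t + sum_i theta_i eps_{t-i} with
Var(eps_t) = sigma^2, the variance is
  gamma(0) = sigma^2 * (1 + sum_i theta_i^2).
  sum_i theta_i^2 = (-0)^2 + (0.166)^2 = 0 + 0.027556 = 0.027556.
  gamma(0) = 4 * (1 + 0.027556) = 4 * 1.027556 = 4.110224, which rounds to 4.1102.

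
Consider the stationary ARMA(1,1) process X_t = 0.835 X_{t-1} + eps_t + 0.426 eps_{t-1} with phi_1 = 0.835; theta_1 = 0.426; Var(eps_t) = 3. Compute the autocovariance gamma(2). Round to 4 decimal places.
\gamma(2) = 14.1439

Multiply the model equation by X_{t-k} and take expectations. With theta_0 = psi_0 = 1 and psi_j the MA(infinity) weights, this gives
  gamma(k) - sum_i phi_i gamma(k-i) = c_k,
  c_k = sigma^2 * sum_{j=k..q} theta_j psi_{j-k}   (c_k = 0 for k > q),
using gamma(-m) = gamma(m).
psi-weights needed (psi_j = theta_j + sum_i phi_i psi_{j-i}):
  psi_1 = theta_1 + phi_1 = 0.426 + (0.835) = 1.261
Right-hand sides:
  c_0 = sigma^2 (1 + theta_1 psi_1) = 3 * (1 + (0.426)(1.261)) = 3 * 1.537186 = 4.611558
  c_1 = sigma^2 theta_1 = 3 * (0.426) = 1.278
  c_2 = 0
Equations for k = 0 and k = 1 (AR order 1):
  gamma(0) = phi_1 gamma(1) + c_0
  gamma(1) = phi_1 gamma(0) + c_1
Substituting the second into the first: gamma(0) (1 - phi_1^2) = c_0 + phi_1 c_1, so
  gamma(0) = (c_0 + phi_1 c_1) / (1 - phi_1^2) = (4.611558 + (0.835)(1.278)) / (1 - (0.835)^2) = 5.678688 / 0.302775 = 18.755472.
  gamma(1) = phi_1 gamma(0) + c_1 = (0.835)(18.755472) + (1.278) = 16.938819.
For k = 2 (> q): gamma(2) = phi_1 gamma(1) = (0.835)(16.938819) = 14.143914.
Therefore gamma(2) = 14.1439 (to 4 decimal places).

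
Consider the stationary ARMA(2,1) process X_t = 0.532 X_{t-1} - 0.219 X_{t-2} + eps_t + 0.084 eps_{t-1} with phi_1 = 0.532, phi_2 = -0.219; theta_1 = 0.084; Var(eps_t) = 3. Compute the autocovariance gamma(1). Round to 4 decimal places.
\gamma(1) = 2.0421

Multiply the model equation by X_{t-k} and take expectations. With theta_0 = psi_0 = 1 and psi_j the MA(infinity) weights, this gives
  gamma(k) - sum_i phi_i gamma(k-i) = c_k,
  c_k = sigma^2 * sum_{j=k..q} theta_j psi_{j-k}   (c_k = 0 for k > q),
using gamma(-m) = gamma(m).
psi-weights needed (psi_j = theta_j + sum_i phi_i psi_{j-i}):
  psi_1 = theta_1 + phi_1 = 0.084 + (0.532) = 0.616
Right-hand sides:
  c_0 = sigma^2 (1 + theta_1 psi_1) = 3 * (1 + (0.084)(0.616)) = 3 * 1.051744 = 3.155232
  c_1 = sigma^2 theta_1 = 3 * (0.084) = 0.252
  c_2 = 0
Equations for k = 0, 1, 2 (AR order 2, c_2 = 0):
  (E0) gamma(0) = phi_1 gamma(1) + phi_2 gamma(2) + c_0
  (E1) gamma(1) = phi_1 gamma(0) + phi_2 gamma(1) + c_1
  (E2) gamma(2) = phi_1 gamma(1) + phi_2 gamma(0)
From (E1): gamma(1) = A gamma(0) + B with
  A = phi_1 / (1 - phi_2) = 0.532 / 1.219 = 0.436423,   B = c_1 / (1 - phi_2) = 0.252 / 1.219 = 0.206727.
Insert (E2) into (E0): gamma(0) (1 - phi_2^2) = phi_1 (1 + phi_2) gamma(1) + c_0.
  phi_1 (1 + phi_2) = (0.532)(0.781) = 0.415492,   1 - phi_2^2 = 0.952039.
Replace gamma(1) by A gamma(0) + B and collect gamma(0):
  gamma(0) [0.952039 - (0.415492)(0.436423)] = (0.415492)(0.206727) + 3.155232
  gamma(0) * 0.770709 = 3.241125
  gamma(0) = 3.241125 / 0.770709 = 4.205384.
  gamma(1) = A gamma(0) + B = (0.436423)(4.205384) + (0.206727) = 2.042054.
Therefore gamma(1) = 2.0421 (to 4 decimal places).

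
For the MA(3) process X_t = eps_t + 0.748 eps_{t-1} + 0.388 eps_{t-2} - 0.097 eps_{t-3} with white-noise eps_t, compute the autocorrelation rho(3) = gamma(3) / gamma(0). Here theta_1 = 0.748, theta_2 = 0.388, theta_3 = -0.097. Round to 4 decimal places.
\rho(3) = -0.0564

For an MA(q) process with theta_0 = 1, the autocovariance is
  gamma(k) = sigma^2 * sum_{i=0..q-k} theta_i * theta_{i+k},
and rho(k) = gamma(k) / gamma(0). Sigma^2 cancels.
  numerator   = (1)*(-0.097) = -0.097.
  denominator = (1)^2 + (0.748)^2 + (0.388)^2 + (-0.097)^2 = 1.719457.
  rho(3) = -0.097 / 1.719457 = -0.0564.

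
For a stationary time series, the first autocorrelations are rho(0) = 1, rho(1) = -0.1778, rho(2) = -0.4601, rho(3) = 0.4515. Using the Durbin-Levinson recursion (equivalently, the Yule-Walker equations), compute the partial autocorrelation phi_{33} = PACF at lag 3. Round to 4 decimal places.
\phi_{33} = 0.3310

The PACF at lag k is phi_{kk}, the last component of the solution
to the Yule-Walker system G_k phi = r_k where
  (G_k)_{ij} = rho(|i - j|), (r_k)_i = rho(i), i,j = 1..k.
Equivalently, Durbin-Levinson gives phi_{kk} iteratively:
  phi_{11} = rho(1)
  phi_{kk} = [rho(k) - sum_{j=1..k-1} phi_{k-1,j} rho(k-j)]
            / [1 - sum_{j=1..k-1} phi_{k-1,j} rho(j)],
  phi_{k,j} = phi_{k-1,j} - phi_{kk} phi_{k-1,k-j},  j = 1..k-1.
Step k = 1:
  phi_11 = rho(1) = -0.1778.
Step k = 2:
  phi_22 = [rho(2) - phi_11 rho(1)] / [1 - phi_11 rho(1)] = [-0.4601 - (-0.1778)(-0.1778)] / [1 - (-0.1778)(-0.1778)]
         = -0.49171284 / 0.96838716 = -0.507765.
  Update: phi_21 = phi_11 - phi_22 phi_11 = -0.1778 - (-0.507765)(-0.1778) = -0.268081.
Step k = 3:
  phi_33 = [rho(3) - phi_21 rho(2) - phi_22 rho(1)] / [1 - phi_21 rho(1) - phi_22 rho(2)]
    numerator   = 0.4515 - (-0.268081)(-0.4601) - (-0.507765)(-0.1778) = 0.23787556
    denominator = 1 - (-0.268081)(-0.1778) - (-0.507765)(-0.4601) = 0.71871273
  phi_33 = 0.23787556 / 0.71871273 = 0.331.
Therefore phi_{33} = 0.3310.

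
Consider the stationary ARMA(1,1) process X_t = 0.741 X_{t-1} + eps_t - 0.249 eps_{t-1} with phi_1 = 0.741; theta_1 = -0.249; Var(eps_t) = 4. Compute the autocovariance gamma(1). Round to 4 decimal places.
\gamma(1) = 3.5591

Multiply the model equation by X_{t-k} and take expectations. With theta_0 = psi_0 = 1 and psi_j the MA(infinity) weights, this gives
  gamma(k) - sum_i phi_i gamma(k-i) = c_k,
  c_k = sigma^2 * sum_{j=k..q} theta_j psi_{j-k}   (c_k = 0 for k > q),
using gamma(-m) = gamma(m).
psi-weights needed (psi_j = theta_j + sum_i phi_i psi_{j-i}):
  psi_1 = theta_1 + phi_1 = -0.249 + (0.741) = 0.492
Right-hand sides:
  c_0 = sigma^2 (1 + theta_1 psi_1) = 4 * (1 + (-0.249)(0.492)) = 4 * 0.877492 = 3.509968
  c_1 = sigma^2 theta_1 = 4 * (-0.249) = -0.996
  c_2 = 0
Equations for k = 0 and k = 1 (AR order 1):
  gamma(0) = phi_1 gamma(1) + c_0
  gamma(1) = phi_1 gamma(0) + c_1
Substituting the second into the first: gamma(0) (1 - phi_1^2) = c_0 + phi_1 c_1, so
  gamma(0) = (c_0 + phi_1 c_1) / (1 - phi_1^2) = (3.509968 + (0.741)(-0.996)) / (1 - (0.741)^2) = 2.771932 / 0.450919 = 6.147295.
  gamma(1) = phi_1 gamma(0) + c_1 = (0.741)(6.147295) + (-0.996) = 3.559145.
Therefore gamma(1) = 3.5591 (to 4 decimal places).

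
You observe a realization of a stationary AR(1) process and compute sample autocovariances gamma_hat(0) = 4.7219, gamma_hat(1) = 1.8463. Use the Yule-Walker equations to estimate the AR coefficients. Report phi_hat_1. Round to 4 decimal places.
\hat\phi_{1} = 0.3910

The Yule-Walker equations for an AR(p) process read, in matrix form,
  Gamma_p phi = r_p,   with   (Gamma_p)_{ij} = gamma(|i - j|),
                       (r_p)_i = gamma(i),   i,j = 1..p.
Substitute the sample gammas (Toeplitz matrix and right-hand side of size 1):
  Gamma_p = [[4.7219]]
  r_p     = [1.8463]
With p = 1 this is the single equation gamma(0) phi_1 = gamma(1):
  phi_hat_1 = gamma(1) / gamma(0) = 1.8463 / 4.7219 = 0.3910.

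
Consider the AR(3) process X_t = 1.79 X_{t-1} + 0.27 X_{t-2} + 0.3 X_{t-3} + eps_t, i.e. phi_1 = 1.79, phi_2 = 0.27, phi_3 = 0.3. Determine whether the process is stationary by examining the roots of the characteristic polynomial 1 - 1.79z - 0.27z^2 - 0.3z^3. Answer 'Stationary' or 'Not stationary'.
\text{Not stationary}

The AR(p) characteristic polynomial is P(z) = 1 - 1.79z - 0.27z^2 - 0.3z^3.
Stationarity requires all roots to lie outside the unit circle, i.e. |z| > 1 for every root.
Degree 3: look for a simple real root z0 first, then factor out (1 - z/z0) and solve the remaining quadratic.
Testing z0 = 0.5: P(0.5) = 1 + (-1.79)(0.5) + (-0.27)(0.5)^2 + (-0.3)(0.5)^3
  = 1 + (-0.895) + (-0.0675) + (-0.0375) = 0.  So z_0 = 0.5 is a root, |z_0| = 0.5.
Divide out the factor (1 - 2 z) = (1 - z/z0) (since 1/z0 = 2):
  P(z) = (1 - 2 z)(1 + (0.21) z + (0.15) z^2)
  [check: z-coef 0.21 - (2) = -1.79; z^2-coef 0.15 - (2)(0.21) = -0.27; z^3-coef -(2)(0.15) = -0.3.]
Remaining roots from the quadratic factor 1 + (0.21) z + (0.15) z^2:
  Set 1 + (0.21) z + (0.15) z^2 = 0, i.e. a z^2 + b z + c = 0 with a = 0.15, b = 0.21, c = 1.
  Discriminant D = b^2 - 4ac = (0.21)^2 - 4*(0.15)*1 = 0.0441 - (0.6) = -0.5559.
  D < 0, so the roots are the complex-conjugate pair z = (-b +/- i sqrt(-D)) / (2a) = -0.7 +/- 2.4853i.
  For a conjugate pair |z|^2 = z * conj(z) = (product of roots) = c/a = 1/(0.15) = 6.666667, so |z| = sqrt(6.666667) = 2.582 for both roots.
Moduli of all roots: 0.5000, 2.5820, 2.5820.
All moduli strictly greater than 1? No.
Verdict: Not stationary.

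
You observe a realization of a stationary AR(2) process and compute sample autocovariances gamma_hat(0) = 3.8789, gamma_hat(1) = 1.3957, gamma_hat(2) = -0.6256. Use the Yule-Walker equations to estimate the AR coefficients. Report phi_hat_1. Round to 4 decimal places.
\hat\phi_{1} = 0.4800

The Yule-Walker equations for an AR(p) process read, in matrix form,
  Gamma_p phi = r_p,   with   (Gamma_p)_{ij} = gamma(|i - j|),
                       (r_p)_i = gamma(i),   i,j = 1..p.
Substitute the sample gammas (Toeplitz matrix and right-hand side of size 2):
  Gamma_p = [[3.8789, 1.3957], [1.3957, 3.8789]]
  r_p     = [1.3957, -0.6256]
Written out:
  3.8789 phi_1 + 1.3957 phi_2 = 1.3957
  1.3957 phi_1 + 3.8789 phi_2 = -0.6256
Solve by Cramer's rule:
  det = gamma(0)^2 - gamma(1)^2 = (3.8789)^2 - (1.3957)^2 = 15.04586521 - 1.94797849 = 13.09788672
  phi_hat_1 = [gamma(1) gamma(0) - gamma(1) gamma(2)] / det = [(1.3957)(3.8789) - (1.3957)(-0.6256)] / 13.09788672 = 6.28693065 / 13.09788672 = 0.48
  phi_hat_2 = [gamma(0) gamma(2) - gamma(1)^2] / det = [(3.8789)(-0.6256) - (1.3957)^2] / 13.09788672 = -4.37461833 / 13.09788672 = -0.334
So phi_hat = [0.4800, -0.3340].
Therefore phi_hat_1 = 0.4800.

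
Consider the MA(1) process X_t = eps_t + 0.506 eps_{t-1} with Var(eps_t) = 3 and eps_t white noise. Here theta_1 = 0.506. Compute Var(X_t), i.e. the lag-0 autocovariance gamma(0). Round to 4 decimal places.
\gamma(0) = 3.7681

For an MA(q) process X_t = eps_t + sum_i theta_i eps_{t-i} with
Var(eps_t) = sigma^2, the variance is
  gamma(0) = sigma^2 * (1 + sum_i theta_i^2).
  sum_i theta_i^2 = (0.506)^2 = 0.256036.
  gamma(0) = 3 * (1 + 0.256036) = 3 * 1.256036 = 3.768108, which rounds to 3.7681.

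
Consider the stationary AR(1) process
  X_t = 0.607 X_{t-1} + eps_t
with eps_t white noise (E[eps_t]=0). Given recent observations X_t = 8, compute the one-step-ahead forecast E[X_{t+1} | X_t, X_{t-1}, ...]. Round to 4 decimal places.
E[X_{t+1} \mid \mathcal F_t] = 4.8560

For an AR(p) model X_t = c + sum_i phi_i X_{t-i} + eps_t, the
one-step-ahead conditional mean is
  E[X_{t+1} | X_t, ...] = c + sum_i phi_i X_{t+1-i}.
Substitute known values:
  E[X_{t+1} | ...] = (0.607) * (8)
                   = 4.8560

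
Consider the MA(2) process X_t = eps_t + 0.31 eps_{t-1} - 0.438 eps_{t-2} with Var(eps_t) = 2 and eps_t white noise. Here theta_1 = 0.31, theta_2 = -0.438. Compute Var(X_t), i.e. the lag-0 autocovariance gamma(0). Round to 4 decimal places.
\gamma(0) = 2.5759

For an MA(q) process X_t = eps_t + sum_i theta_i eps_{t-i} with
Var(eps_t) = sigma^2, the variance is
  gamma(0) = sigma^2 * (1 + sum_i theta_i^2).
  sum_i theta_i^2 = (0.31)^2 + (-0.438)^2 = 0.0961 + 0.191844 = 0.287944.
  gamma(0) = 2 * (1 + 0.287944) = 2 * 1.287944 = 2.575888, which rounds to 2.5759.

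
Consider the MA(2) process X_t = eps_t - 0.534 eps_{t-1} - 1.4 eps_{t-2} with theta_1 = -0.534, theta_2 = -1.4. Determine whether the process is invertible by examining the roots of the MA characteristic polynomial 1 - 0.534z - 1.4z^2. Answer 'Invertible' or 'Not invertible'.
\text{Not invertible}

The MA(q) characteristic polynomial is P(z) = 1 - 0.534z - 1.4z^2.
Invertibility requires all roots to lie outside the unit circle, i.e. |z| > 1 for every root.
Set 1 + (-0.534) z + (-1.4) z^2 = 0, i.e. a z^2 + b z + c = 0 with a = -1.4, b = -0.534, c = 1.
Discriminant D = b^2 - 4ac = (-0.534)^2 - 4*(-1.4)*1 = 0.285156 - (-5.6) = 5.885156.
D >= 0, so the roots are real: z = (-b +/- sqrt(D)) / (2a) = (0.534 +/- 2.425934) / (-2.8).
  z_1 = (0.534 + 2.425934) / (-2.8) = -1.0571,   |z_1| = 1.0571.
  z_2 = (0.534 - 2.425934) / (-2.8) = 0.6757,   |z_2| = 0.6757.
Moduli of all roots: 1.0571, 0.6757.
All moduli strictly greater than 1? No.
Verdict: Not invertible.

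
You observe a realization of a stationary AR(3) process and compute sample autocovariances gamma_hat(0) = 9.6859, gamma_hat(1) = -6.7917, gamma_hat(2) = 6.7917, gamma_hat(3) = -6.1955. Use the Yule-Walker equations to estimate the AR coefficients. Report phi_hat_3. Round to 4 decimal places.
\hat\phi_{3} = -0.1460

The Yule-Walker equations for an AR(p) process read, in matrix form,
  Gamma_p phi = r_p,   with   (Gamma_p)_{ij} = gamma(|i - j|),
                       (r_p)_i = gamma(i),   i,j = 1..p.
Substitute the sample gammas (Toeplitz matrix and right-hand side of size 3):
  Gamma_p = [[9.6859, -6.7917, 6.7917], [-6.7917, 9.6859, -6.7917], [6.7917, -6.7917, 9.6859]]
  r_p     = [-6.7917, 6.7917, -6.1955]
Written out (R1..R3):
  (R1) 9.6859 phi_1 - 6.7917 phi_2 + 6.7917 phi_3 = -6.7917
  (R2) -6.7917 phi_1 + 9.6859 phi_2 - 6.7917 phi_3 = 6.7917
  (R3) 6.7917 phi_1 - 6.7917 phi_2 + 9.6859 phi_3 = -6.1955
Gaussian elimination:
  R2 <- R2 - (-6.7917/9.6859) R1 = R2 - (-0.701195) R1:  4.923597 phi_2 - 2.029397 phi_3 = 2.029397
  R3 <- R3 - (6.7917/9.6859) R1 = R3 - (0.701195) R1:  -2.029397 phi_2 + 4.923597 phi_3 = -1.433197
  R3 <- R3 - (-2.029397/4.923597) R2 = R3 - (-0.412178) R2:  4.087125 phi_3 = -0.596725
Back-substitution:
  phi_hat_3 = -0.596725 / 4.087125 = -0.146001
  phi_hat_2 = (2.029397 - (-2.029397)(-0.146001)) / 4.923597 = 0.351999
  phi_hat_1 = (-6.7917 - (-6.7917)(0.351999) - (6.7917)(-0.146001)) / 9.6859 = -0.351999
So phi_hat = [-0.3520, 0.3520, -0.1460].
Therefore phi_hat_3 = -0.1460.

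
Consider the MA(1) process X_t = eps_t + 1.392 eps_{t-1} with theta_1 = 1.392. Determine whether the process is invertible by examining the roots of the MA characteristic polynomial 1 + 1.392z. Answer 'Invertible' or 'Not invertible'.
\text{Not invertible}

The MA(q) characteristic polynomial is P(z) = 1 + 1.392z.
Invertibility requires all roots to lie outside the unit circle, i.e. |z| > 1 for every root.
This is linear in z: 1 + (1.392) z = 0  =>  z = -1/(1.392) = -0.718391,  |z| = 0.718391.
Moduli of all roots: 0.7184.
All moduli strictly greater than 1? No.
Verdict: Not invertible.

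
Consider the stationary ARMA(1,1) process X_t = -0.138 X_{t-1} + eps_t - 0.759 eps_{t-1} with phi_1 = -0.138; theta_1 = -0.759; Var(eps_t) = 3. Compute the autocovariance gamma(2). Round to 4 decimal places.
\gamma(2) = 0.4182

Multiply the model equation by X_{t-k} and take expectations. With theta_0 = psi_0 = 1 and psi_j the MA(infinity) weights, this gives
  gamma(k) - sum_i phi_i gamma(k-i) = c_k,
  c_k = sigma^2 * sum_{j=k..q} theta_j psi_{j-k}   (c_k = 0 for k > q),
using gamma(-m) = gamma(m).
psi-weights needed (psi_j = theta_j + sum_i phi_i psi_{j-i}):
  psi_1 = theta_1 + phi_1 = -0.759 + (-0.138) = -0.897
Right-hand sides:
  c_0 = sigma^2 (1 + theta_1 psi_1) = 3 * (1 + (-0.759)(-0.897)) = 3 * 1.680823 = 5.042469
  c_1 = sigma^2 theta_1 = 3 * (-0.759) = -2.277
  c_2 = 0
Equations for k = 0 and k = 1 (AR order 1):
  gamma(0) = phi_1 gamma(1) + c_0
  gamma(1) = phi_1 gamma(0) + c_1
Substituting the second into the first: gamma(0) (1 - phi_1^2) = c_0 + phi_1 c_1, so
  gamma(0) = (c_0 + phi_1 c_1) / (1 - phi_1^2) = (5.042469 + (-0.138)(-2.277)) / (1 - (-0.138)^2) = 5.356695 / 0.980956 = 5.460688.
  gamma(1) = phi_1 gamma(0) + c_1 = (-0.138)(5.460688) + (-2.277) = -3.030575.
For k = 2 (> q): gamma(2) = phi_1 gamma(1) = (-0.138)(-3.030575) = 0.418219.
Therefore gamma(2) = 0.4182 (to 4 decimal places).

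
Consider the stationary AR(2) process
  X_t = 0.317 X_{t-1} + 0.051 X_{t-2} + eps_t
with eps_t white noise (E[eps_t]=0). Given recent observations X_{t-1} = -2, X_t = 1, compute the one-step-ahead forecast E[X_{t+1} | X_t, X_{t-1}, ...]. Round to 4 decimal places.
E[X_{t+1} \mid \mathcal F_t] = 0.2150

For an AR(p) model X_t = c + sum_i phi_i X_{t-i} + eps_t, the
one-step-ahead conditional mean is
  E[X_{t+1} | X_t, ...] = c + sum_i phi_i X_{t+1-i}.
Substitute known values:
  E[X_{t+1} | ...] = (0.317) * (1) + (0.051) * (-2)
                   = 0.2150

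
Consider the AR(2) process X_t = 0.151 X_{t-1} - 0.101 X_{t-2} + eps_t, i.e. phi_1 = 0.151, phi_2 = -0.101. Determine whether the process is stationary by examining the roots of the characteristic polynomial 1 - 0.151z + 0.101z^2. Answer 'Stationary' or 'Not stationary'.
\text{Stationary}

The AR(p) characteristic polynomial is P(z) = 1 - 0.151z + 0.101z^2.
Stationarity requires all roots to lie outside the unit circle, i.e. |z| > 1 for every root.
Set 1 + (-0.151) z + (0.101) z^2 = 0, i.e. a z^2 + b z + c = 0 with a = 0.101, b = -0.151, c = 1.
Discriminant D = b^2 - 4ac = (-0.151)^2 - 4*(0.101)*1 = 0.022801 - (0.404) = -0.381199.
D < 0, so the roots are the complex-conjugate pair z = (-b +/- i sqrt(-D)) / (2a) = 0.7475 +/- 3.0565i.
For a conjugate pair |z|^2 = z * conj(z) = (product of roots) = c/a = 1/(0.101) = 9.90099, so |z| = sqrt(9.90099) = 3.1466 for both roots.
Moduli of all roots: 3.1466, 3.1466.
All moduli strictly greater than 1? Yes.
Verdict: Stationary.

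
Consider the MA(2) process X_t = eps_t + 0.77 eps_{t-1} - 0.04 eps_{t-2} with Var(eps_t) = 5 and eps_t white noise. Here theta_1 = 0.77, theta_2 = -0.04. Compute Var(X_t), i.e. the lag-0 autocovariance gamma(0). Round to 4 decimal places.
\gamma(0) = 7.9725

For an MA(q) process X_t = eps_t + sum_i theta_i eps_{t-i} with
Var(eps_t) = sigma^2, the variance is
  gamma(0) = sigma^2 * (1 + sum_i theta_i^2).
  sum_i theta_i^2 = (0.77)^2 + (-0.04)^2 = 0.5929 + 0.0016 = 0.5945.
  gamma(0) = 5 * (1 + 0.5945) = 5 * 1.5945 = 7.9725.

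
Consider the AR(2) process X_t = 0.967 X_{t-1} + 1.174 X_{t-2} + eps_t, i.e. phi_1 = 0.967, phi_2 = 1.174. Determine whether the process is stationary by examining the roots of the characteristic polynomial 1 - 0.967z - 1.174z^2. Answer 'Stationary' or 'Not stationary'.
\text{Not stationary}

The AR(p) characteristic polynomial is P(z) = 1 - 0.967z - 1.174z^2.
Stationarity requires all roots to lie outside the unit circle, i.e. |z| > 1 for every root.
Set 1 + (-0.967) z + (-1.174) z^2 = 0, i.e. a z^2 + b z + c = 0 with a = -1.174, b = -0.967, c = 1.
Discriminant D = b^2 - 4ac = (-0.967)^2 - 4*(-1.174)*1 = 0.935089 - (-4.696) = 5.631089.
D >= 0, so the roots are real: z = (-b +/- sqrt(D)) / (2a) = (0.967 +/- 2.372992) / (-2.348).
  z_1 = (0.967 + 2.372992) / (-2.348) = -1.4225,   |z_1| = 1.4225.
  z_2 = (0.967 - 2.372992) / (-2.348) = 0.5988,   |z_2| = 0.5988.
Moduli of all roots: 1.4225, 0.5988.
All moduli strictly greater than 1? No.
Verdict: Not stationary.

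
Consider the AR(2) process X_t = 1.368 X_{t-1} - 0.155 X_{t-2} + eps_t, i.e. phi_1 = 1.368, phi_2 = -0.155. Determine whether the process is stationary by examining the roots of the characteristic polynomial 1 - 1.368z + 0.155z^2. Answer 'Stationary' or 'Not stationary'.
\text{Not stationary}

The AR(p) characteristic polynomial is P(z) = 1 - 1.368z + 0.155z^2.
Stationarity requires all roots to lie outside the unit circle, i.e. |z| > 1 for every root.
Set 1 + (-1.368) z + (0.155) z^2 = 0, i.e. a z^2 + b z + c = 0 with a = 0.155, b = -1.368, c = 1.
Discriminant D = b^2 - 4ac = (-1.368)^2 - 4*(0.155)*1 = 1.871424 - (0.62) = 1.251424.
D >= 0, so the roots are real: z = (-b +/- sqrt(D)) / (2a) = (1.368 +/- 1.118671) / (0.31).
  z_1 = (1.368 + 1.118671) / (0.31) = 8.0215,   |z_1| = 8.0215.
  z_2 = (1.368 - 1.118671) / (0.31) = 0.8043,   |z_2| = 0.8043.
Moduli of all roots: 8.0215, 0.8043.
All moduli strictly greater than 1? No.
Verdict: Not stationary.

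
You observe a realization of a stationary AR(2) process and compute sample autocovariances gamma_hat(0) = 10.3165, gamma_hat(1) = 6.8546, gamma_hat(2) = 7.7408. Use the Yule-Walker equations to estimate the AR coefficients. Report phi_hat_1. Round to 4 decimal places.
\hat\phi_{1} = 0.2970

The Yule-Walker equations for an AR(p) process read, in matrix form,
  Gamma_p phi = r_p,   with   (Gamma_p)_{ij} = gamma(|i - j|),
                       (r_p)_i = gamma(i),   i,j = 1..p.
Substitute the sample gammas (Toeplitz matrix and right-hand side of size 2):
  Gamma_p = [[10.3165, 6.8546], [6.8546, 10.3165]]
  r_p     = [6.8546, 7.7408]
Written out:
  10.3165 phi_1 + 6.8546 phi_2 = 6.8546
  6.8546 phi_1 + 10.3165 phi_2 = 7.7408
Solve by Cramer's rule:
  det = gamma(0)^2 - gamma(1)^2 = (10.3165)^2 - (6.8546)^2 = 106.43017225 - 46.98554116 = 59.44463109
  phi_hat_1 = [gamma(1) gamma(0) - gamma(1) gamma(2)] / det = [(6.8546)(10.3165) - (6.8546)(7.7408)] / 59.44463109 = 17.65539322 / 59.44463109 = 0.297
  phi_hat_2 = [gamma(0) gamma(2) - gamma(1)^2] / det = [(10.3165)(7.7408) - (6.8546)^2] / 59.44463109 = 32.87242204 / 59.44463109 = 0.553
So phi_hat = [0.2970, 0.5530].
Therefore phi_hat_1 = 0.2970.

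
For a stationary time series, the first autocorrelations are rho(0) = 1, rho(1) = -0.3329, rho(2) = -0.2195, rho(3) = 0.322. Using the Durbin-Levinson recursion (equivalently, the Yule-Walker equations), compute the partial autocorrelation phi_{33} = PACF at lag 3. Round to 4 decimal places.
\phi_{33} = 0.1280

The PACF at lag k is phi_{kk}, the last component of the solution
to the Yule-Walker system G_k phi = r_k where
  (G_k)_{ij} = rho(|i - j|), (r_k)_i = rho(i), i,j = 1..k.
Equivalently, Durbin-Levinson gives phi_{kk} iteratively:
  phi_{11} = rho(1)
  phi_{kk} = [rho(k) - sum_{j=1..k-1} phi_{k-1,j} rho(k-j)]
            / [1 - sum_{j=1..k-1} phi_{k-1,j} rho(j)],
  phi_{k,j} = phi_{k-1,j} - phi_{kk} phi_{k-1,k-j},  j = 1..k-1.
Step k = 1:
  phi_11 = rho(1) = -0.3329.
Step k = 2:
  phi_22 = [rho(2) - phi_11 rho(1)] / [1 - phi_11 rho(1)] = [-0.2195 - (-0.3329)(-0.3329)] / [1 - (-0.3329)(-0.3329)]
         = -0.33032241 / 0.88917759 = -0.371492.
  Update: phi_21 = phi_11 - phi_22 phi_11 = -0.3329 - (-0.371492)(-0.3329) = -0.45657.
Step k = 3:
  phi_33 = [rho(3) - phi_21 rho(2) - phi_22 rho(1)] / [1 - phi_21 rho(1) - phi_22 rho(2)]
    numerator   = 0.322 - (-0.45657)(-0.2195) - (-0.371492)(-0.3329) = 0.09811324
    denominator = 1 - (-0.45657)(-0.3329) - (-0.371492)(-0.2195) = 0.76646544
  phi_33 = 0.09811324 / 0.76646544 = 0.128.
Therefore phi_{33} = 0.1280.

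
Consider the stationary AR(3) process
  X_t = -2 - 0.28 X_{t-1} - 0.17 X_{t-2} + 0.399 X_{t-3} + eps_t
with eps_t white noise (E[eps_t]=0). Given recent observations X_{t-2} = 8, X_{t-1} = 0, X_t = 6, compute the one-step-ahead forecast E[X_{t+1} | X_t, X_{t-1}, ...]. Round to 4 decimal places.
E[X_{t+1} \mid \mathcal F_t] = -0.4880

For an AR(p) model X_t = c + sum_i phi_i X_{t-i} + eps_t, the
one-step-ahead conditional mean is
  E[X_{t+1} | X_t, ...] = c + sum_i phi_i X_{t+1-i}.
Substitute known values:
  E[X_{t+1} | ...] = -2 + (-0.28) * (6) + (-0.17) * (0) + (0.399) * (8)
                   = -0.4880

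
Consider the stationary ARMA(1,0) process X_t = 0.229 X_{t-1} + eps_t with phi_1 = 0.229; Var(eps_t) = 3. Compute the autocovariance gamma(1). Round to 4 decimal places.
\gamma(1) = 0.7250

Multiply the model equation by X_{t-k} and take expectations. With theta_0 = psi_0 = 1 and psi_j the MA(infinity) weights, this gives
  gamma(k) - sum_i phi_i gamma(k-i) = c_k,
  c_k = sigma^2 * sum_{j=k..q} theta_j psi_{j-k}   (c_k = 0 for k > q),
using gamma(-m) = gamma(m).
Pure AR (q = 0): c_0 = sigma^2 = 3, c_k = 0 for k >= 1.
Equations for k = 0 and k = 1 (AR order 1):
  gamma(0) = phi_1 gamma(1) + c_0
  gamma(1) = phi_1 gamma(0) + c_1
Substituting the second into the first: gamma(0) (1 - phi_1^2) = c_0 + phi_1 c_1, so
  gamma(0) = c_0 / (1 - phi_1^2) = 3 / (1 - (0.229)^2) = 3 / 0.947559 = 3.16603.
  gamma(1) = phi_1 gamma(0) = (0.229)(3.16603) = 0.725021.
Therefore gamma(1) = 0.7250 (to 4 decimal places).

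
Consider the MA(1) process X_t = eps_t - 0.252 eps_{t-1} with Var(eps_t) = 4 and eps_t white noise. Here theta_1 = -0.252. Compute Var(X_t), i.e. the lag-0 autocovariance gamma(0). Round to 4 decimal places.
\gamma(0) = 4.2540

For an MA(q) process X_t = eps_t + sum_i theta_i eps_{t-i} with
Var(eps_t) = sigma^2, the variance is
  gamma(0) = sigma^2 * (1 + sum_i theta_i^2).
  sum_i theta_i^2 = (-0.252)^2 = 0.063504.
  gamma(0) = 4 * (1 + 0.063504) = 4 * 1.063504 = 4.254016, which rounds to 4.2540.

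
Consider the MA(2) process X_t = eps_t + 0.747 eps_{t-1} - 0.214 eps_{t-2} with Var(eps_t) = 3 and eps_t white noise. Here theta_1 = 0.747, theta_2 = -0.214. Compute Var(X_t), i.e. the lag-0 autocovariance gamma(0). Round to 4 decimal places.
\gamma(0) = 4.8114

For an MA(q) process X_t = eps_t + sum_i theta_i eps_{t-i} with
Var(eps_t) = sigma^2, the variance is
  gamma(0) = sigma^2 * (1 + sum_i theta_i^2).
  sum_i theta_i^2 = (0.747)^2 + (-0.214)^2 = 0.558009 + 0.045796 = 0.603805.
  gamma(0) = 3 * (1 + 0.603805) = 3 * 1.603805 = 4.811415, which rounds to 4.8114.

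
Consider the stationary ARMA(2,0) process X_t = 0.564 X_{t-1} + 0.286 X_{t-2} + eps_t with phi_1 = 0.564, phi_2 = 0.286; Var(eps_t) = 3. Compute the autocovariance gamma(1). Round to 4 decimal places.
\gamma(1) = 6.8634

Multiply the model equation by X_{t-k} and take expectations. With theta_0 = psi_0 = 1 and psi_j the MA(infinity) weights, this gives
  gamma(k) - sum_i phi_i gamma(k-i) = c_k,
  c_k = sigma^2 * sum_{j=k..q} theta_j psi_{j-k}   (c_k = 0 for k > q),
using gamma(-m) = gamma(m).
Pure AR (q = 0): c_0 = sigma^2 = 3, c_k = 0 for k >= 1.
Equations for k = 0, 1, 2 (AR order 2, c_2 = 0):
  (E0) gamma(0) = phi_1 gamma(1) + phi_2 gamma(2) + c_0
  (E1) gamma(1) = phi_1 gamma(0) + phi_2 gamma(1) + c_1
  (E2) gamma(2) = phi_1 gamma(1) + phi_2 gamma(0)
From (E1): gamma(1) = A gamma(0) + B with
  A = phi_1 / (1 - phi_2) = 0.564 / 0.714 = 0.789916,   B = c_1 / (1 - phi_2) = 0 / 0.714 = 0.
Insert (E2) into (E0): gamma(0) (1 - phi_2^2) = phi_1 (1 + phi_2) gamma(1) + c_0.
  phi_1 (1 + phi_2) = (0.564)(1.286) = 0.725304,   1 - phi_2^2 = 0.918204.
Replace gamma(1) by A gamma(0) + B and collect gamma(0):
  gamma(0) [0.918204 - (0.725304)(0.789916)] = c_0 = 3
  gamma(0) * 0.345275 = 3
  gamma(0) = 3 / 0.345275 = 8.688732.
  gamma(1) = A gamma(0) = (0.789916)(8.688732) = 6.863368.
Therefore gamma(1) = 6.8634 (to 4 decimal places).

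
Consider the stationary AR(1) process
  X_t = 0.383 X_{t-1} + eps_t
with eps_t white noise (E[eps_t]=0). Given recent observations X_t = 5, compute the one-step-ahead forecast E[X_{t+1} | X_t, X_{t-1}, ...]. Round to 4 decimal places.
E[X_{t+1} \mid \mathcal F_t] = 1.9150

For an AR(p) model X_t = c + sum_i phi_i X_{t-i} + eps_t, the
one-step-ahead conditional mean is
  E[X_{t+1} | X_t, ...] = c + sum_i phi_i X_{t+1-i}.
Substitute known values:
  E[X_{t+1} | ...] = (0.383) * (5)
                   = 1.9150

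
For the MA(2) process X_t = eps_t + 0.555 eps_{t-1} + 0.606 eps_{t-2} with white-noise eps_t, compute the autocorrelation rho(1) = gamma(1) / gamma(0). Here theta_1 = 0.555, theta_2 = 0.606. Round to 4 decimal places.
\rho(1) = 0.5321

For an MA(q) process with theta_0 = 1, the autocovariance is
  gamma(k) = sigma^2 * sum_{i=0..q-k} theta_i * theta_{i+k},
and rho(k) = gamma(k) / gamma(0). Sigma^2 cancels.
  numerator   = (1)*(0.555) + (0.555)*(0.606) = 0.89133.
  denominator = (1)^2 + (0.555)^2 + (0.606)^2 = 1.675261.
  rho(1) = 0.89133 / 1.675261 = 0.5321.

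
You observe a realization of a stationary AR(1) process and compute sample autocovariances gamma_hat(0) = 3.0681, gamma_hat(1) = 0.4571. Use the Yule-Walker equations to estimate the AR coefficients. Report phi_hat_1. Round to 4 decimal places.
\hat\phi_{1} = 0.1490

The Yule-Walker equations for an AR(p) process read, in matrix form,
  Gamma_p phi = r_p,   with   (Gamma_p)_{ij} = gamma(|i - j|),
                       (r_p)_i = gamma(i),   i,j = 1..p.
Substitute the sample gammas (Toeplitz matrix and right-hand side of size 1):
  Gamma_p = [[3.0681]]
  r_p     = [0.4571]
With p = 1 this is the single equation gamma(0) phi_1 = gamma(1):
  phi_hat_1 = gamma(1) / gamma(0) = 0.4571 / 3.0681 = 0.1490.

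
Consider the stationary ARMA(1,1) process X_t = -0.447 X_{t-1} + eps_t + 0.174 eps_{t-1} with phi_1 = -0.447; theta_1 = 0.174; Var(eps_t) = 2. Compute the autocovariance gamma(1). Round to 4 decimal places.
\gamma(1) = -0.6293

Multiply the model equation by X_{t-k} and take expectations. With theta_0 = psi_0 = 1 and psi_j the MA(infinity) weights, this gives
  gamma(k) - sum_i phi_i gamma(k-i) = c_k,
  c_k = sigma^2 * sum_{j=k..q} theta_j psi_{j-k}   (c_k = 0 for k > q),
using gamma(-m) = gamma(m).
psi-weights needed (psi_j = theta_j + sum_i phi_i psi_{j-i}):
  psi_1 = theta_1 + phi_1 = 0.174 + (-0.447) = -0.273
Right-hand sides:
  c_0 = sigma^2 (1 + theta_1 psi_1) = 2 * (1 + (0.174)(-0.273)) = 2 * 0.952498 = 1.904996
  c_1 = sigma^2 theta_1 = 2 * (0.174) = 0.348
  c_2 = 0
Equations for k = 0 and k = 1 (AR order 1):
  gamma(0) = phi_1 gamma(1) + c_0
  gamma(1) = phi_1 gamma(0) + c_1
Substituting the second into the first: gamma(0) (1 - phi_1^2) = c_0 + phi_1 c_1, so
  gamma(0) = (c_0 + phi_1 c_1) / (1 - phi_1^2) = (1.904996 + (-0.447)(0.348)) / (1 - (-0.447)^2) = 1.74944 / 0.800191 = 2.186278.
  gamma(1) = phi_1 gamma(0) + c_1 = (-0.447)(2.186278) + (0.348) = -0.629266.
Therefore gamma(1) = -0.6293 (to 4 decimal places).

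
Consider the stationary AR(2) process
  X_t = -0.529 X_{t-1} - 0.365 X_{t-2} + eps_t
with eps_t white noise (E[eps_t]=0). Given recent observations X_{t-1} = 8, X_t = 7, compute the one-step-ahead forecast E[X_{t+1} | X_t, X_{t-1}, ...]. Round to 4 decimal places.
E[X_{t+1} \mid \mathcal F_t] = -6.6230

For an AR(p) model X_t = c + sum_i phi_i X_{t-i} + eps_t, the
one-step-ahead conditional mean is
  E[X_{t+1} | X_t, ...] = c + sum_i phi_i X_{t+1-i}.
Substitute known values:
  E[X_{t+1} | ...] = (-0.529) * (7) + (-0.365) * (8)
                   = -6.6230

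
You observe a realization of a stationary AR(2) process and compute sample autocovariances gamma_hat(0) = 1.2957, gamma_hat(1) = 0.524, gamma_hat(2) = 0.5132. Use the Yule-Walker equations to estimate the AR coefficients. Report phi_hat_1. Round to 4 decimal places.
\hat\phi_{1} = 0.2920

The Yule-Walker equations for an AR(p) process read, in matrix form,
  Gamma_p phi = r_p,   with   (Gamma_p)_{ij} = gamma(|i - j|),
                       (r_p)_i = gamma(i),   i,j = 1..p.
Substitute the sample gammas (Toeplitz matrix and right-hand side of size 2):
  Gamma_p = [[1.2957, 0.524], [0.524, 1.2957]]
  r_p     = [0.524, 0.5132]
Written out:
  1.2957 phi_1 + 0.524 phi_2 = 0.524
  0.524 phi_1 + 1.2957 phi_2 = 0.5132
Solve by Cramer's rule:
  det = gamma(0)^2 - gamma(1)^2 = (1.2957)^2 - (0.524)^2 = 1.67883849 - 0.274576 = 1.40426249
  phi_hat_1 = [gamma(1) gamma(0) - gamma(1) gamma(2)] / det = [(0.524)(1.2957) - (0.524)(0.5132)] / 1.40426249 = 0.41003 / 1.40426249 = 0.292
  phi_hat_2 = [gamma(0) gamma(2) - gamma(1)^2] / det = [(1.2957)(0.5132) - (0.524)^2] / 1.40426249 = 0.39037724 / 1.40426249 = 0.278
So phi_hat = [0.2920, 0.2780].
Therefore phi_hat_1 = 0.2920.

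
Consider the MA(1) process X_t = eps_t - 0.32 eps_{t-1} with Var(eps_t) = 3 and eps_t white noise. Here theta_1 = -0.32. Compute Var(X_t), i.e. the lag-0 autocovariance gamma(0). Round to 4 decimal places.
\gamma(0) = 3.3072

For an MA(q) process X_t = eps_t + sum_i theta_i eps_{t-i} with
Var(eps_t) = sigma^2, the variance is
  gamma(0) = sigma^2 * (1 + sum_i theta_i^2).
  sum_i theta_i^2 = (-0.32)^2 = 0.1024.
  gamma(0) = 3 * (1 + 0.1024) = 3 * 1.1024 = 3.3072.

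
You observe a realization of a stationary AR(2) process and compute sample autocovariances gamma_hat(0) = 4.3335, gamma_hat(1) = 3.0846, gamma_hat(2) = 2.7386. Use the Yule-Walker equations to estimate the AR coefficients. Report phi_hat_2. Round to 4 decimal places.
\hat\phi_{2} = 0.2540

The Yule-Walker equations for an AR(p) process read, in matrix form,
  Gamma_p phi = r_p,   with   (Gamma_p)_{ij} = gamma(|i - j|),
                       (r_p)_i = gamma(i),   i,j = 1..p.
Substitute the sample gammas (Toeplitz matrix and right-hand side of size 2):
  Gamma_p = [[4.3335, 3.0846], [3.0846, 4.3335]]
  r_p     = [3.0846, 2.7386]
Written out:
  4.3335 phi_1 + 3.0846 phi_2 = 3.0846
  3.0846 phi_1 + 4.3335 phi_2 = 2.7386
Solve by Cramer's rule:
  det = gamma(0)^2 - gamma(1)^2 = (4.3335)^2 - (3.0846)^2 = 18.77922225 - 9.51475716 = 9.26446509
  phi_hat_1 = [gamma(1) gamma(0) - gamma(1) gamma(2)] / det = [(3.0846)(4.3335) - (3.0846)(2.7386)] / 9.26446509 = 4.91962854 / 9.26446509 = 0.531
  phi_hat_2 = [gamma(0) gamma(2) - gamma(1)^2] / det = [(4.3335)(2.7386) - (3.0846)^2] / 9.26446509 = 2.35296594 / 9.26446509 = 0.254
So phi_hat = [0.5310, 0.2540].
Therefore phi_hat_2 = 0.2540.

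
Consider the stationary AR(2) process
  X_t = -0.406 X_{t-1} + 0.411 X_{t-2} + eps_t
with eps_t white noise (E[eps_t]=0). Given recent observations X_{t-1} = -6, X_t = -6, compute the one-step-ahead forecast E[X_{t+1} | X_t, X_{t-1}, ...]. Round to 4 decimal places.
E[X_{t+1} \mid \mathcal F_t] = -0.0300

For an AR(p) model X_t = c + sum_i phi_i X_{t-i} + eps_t, the
one-step-ahead conditional mean is
  E[X_{t+1} | X_t, ...] = c + sum_i phi_i X_{t+1-i}.
Substitute known values:
  E[X_{t+1} | ...] = (-0.406) * (-6) + (0.411) * (-6)
                   = -0.0300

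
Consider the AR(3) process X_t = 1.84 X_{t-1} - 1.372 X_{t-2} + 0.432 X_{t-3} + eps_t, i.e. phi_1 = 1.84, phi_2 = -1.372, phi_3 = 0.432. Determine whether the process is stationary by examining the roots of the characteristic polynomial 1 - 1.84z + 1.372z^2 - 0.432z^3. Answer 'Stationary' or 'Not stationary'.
\text{Stationary}

The AR(p) characteristic polynomial is P(z) = 1 - 1.84z + 1.372z^2 - 0.432z^3.
Stationarity requires all roots to lie outside the unit circle, i.e. |z| > 1 for every root.
Degree 3: look for a simple real root z0 first, then factor out (1 - z/z0) and solve the remaining quadratic.
Testing z0 = 1.25: P(1.25) = 1 + (-1.84)(1.25) + (1.372)(1.25)^2 + (-0.432)(1.25)^3
  = 1 + (-2.3) + (2.14375) + (-0.84375) = 0.  So z_0 = 1.25 is a root, |z_0| = 1.25.
Divide out the factor (1 - 0.8 z) = (1 - z/z0) (since 1/z0 = 0.8):
  P(z) = (1 - 0.8 z)(1 + (-1.04) z + (0.54) z^2)
  [check: z-coef -1.04 - (0.8) = -1.84; z^2-coef 0.54 - (0.8)(-1.04) = 1.372; z^3-coef -(0.8)(0.54) = -0.432.]
Remaining roots from the quadratic factor 1 + (-1.04) z + (0.54) z^2:
  Set 1 + (-1.04) z + (0.54) z^2 = 0, i.e. a z^2 + b z + c = 0 with a = 0.54, b = -1.04, c = 1.
  Discriminant D = b^2 - 4ac = (-1.04)^2 - 4*(0.54)*1 = 1.0816 - (2.16) = -1.0784.
  D < 0, so the roots are the complex-conjugate pair z = (-b +/- i sqrt(-D)) / (2a) = 0.963 +/- 0.9615i.
  For a conjugate pair |z|^2 = z * conj(z) = (product of roots) = c/a = 1/(0.54) = 1.851852, so |z| = sqrt(1.851852) = 1.3608 for both roots.
Moduli of all roots: 1.2500, 1.3608, 1.3608.
All moduli strictly greater than 1? Yes.
Verdict: Stationary.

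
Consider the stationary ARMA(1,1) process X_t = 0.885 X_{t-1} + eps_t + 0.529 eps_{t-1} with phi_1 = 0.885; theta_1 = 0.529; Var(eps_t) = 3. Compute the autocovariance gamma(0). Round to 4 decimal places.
\gamma(0) = 30.6701

Multiply the model equation by X_{t-k} and take expectations. With theta_0 = psi_0 = 1 and psi_j the MA(infinity) weights, this gives
  gamma(k) - sum_i phi_i gamma(k-i) = c_k,
  c_k = sigma^2 * sum_{j=k..q} theta_j psi_{j-k}   (c_k = 0 for k > q),
using gamma(-m) = gamma(m).
psi-weights needed (psi_j = theta_j + sum_i phi_i psi_{j-i}):
  psi_1 = theta_1 + phi_1 = 0.529 + (0.885) = 1.414
Right-hand sides:
  c_0 = sigma^2 (1 + theta_1 psi_1) = 3 * (1 + (0.529)(1.414)) = 3 * 1.748006 = 5.244018
  c_1 = sigma^2 theta_1 = 3 * (0.529) = 1.587
  c_2 = 0
Equations for k = 0 and k = 1 (AR order 1):
  gamma(0) = phi_1 gamma(1) + c_0
  gamma(1) = phi_1 gamma(0) + c_1
Substituting the second into the first: gamma(0) (1 - phi_1^2) = c_0 + phi_1 c_1, so
  gamma(0) = (c_0 + phi_1 c_1) / (1 - phi_1^2) = (5.244018 + (0.885)(1.587)) / (1 - (0.885)^2) = 6.648513 / 0.216775 = 30.67011.
Therefore gamma(0) = 30.6701 (to 4 decimal places).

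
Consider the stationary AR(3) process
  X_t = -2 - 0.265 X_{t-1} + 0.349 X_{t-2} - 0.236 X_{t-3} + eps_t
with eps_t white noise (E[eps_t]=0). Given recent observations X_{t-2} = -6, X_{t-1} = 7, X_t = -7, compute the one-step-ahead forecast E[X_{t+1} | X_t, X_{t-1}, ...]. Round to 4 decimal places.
E[X_{t+1} \mid \mathcal F_t] = 3.7140

For an AR(p) model X_t = c + sum_i phi_i X_{t-i} + eps_t, the
one-step-ahead conditional mean is
  E[X_{t+1} | X_t, ...] = c + sum_i phi_i X_{t+1-i}.
Substitute known values:
  E[X_{t+1} | ...] = -2 + (-0.265) * (-7) + (0.349) * (7) + (-0.236) * (-6)
                   = 3.7140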